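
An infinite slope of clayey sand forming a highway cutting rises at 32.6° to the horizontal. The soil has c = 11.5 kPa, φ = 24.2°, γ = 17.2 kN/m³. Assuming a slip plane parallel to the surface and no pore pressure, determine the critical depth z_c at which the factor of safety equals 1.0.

z_c = 4.96 m

Setting FS = 1.00 in FS = [c + γz cos²β tanφ] / [γz sinβ cosβ] and solving for z:
z = c / [γ cosβ (FS·sinβ − cosβ·tanφ)]
  = 11.5 / [17.2·cos32.6°·(1.00·sin32.6° − cos32.6°·tan24.2°)]
  = 11.5 / [17.2·0.8425·(1.00·0.5388 − 0.8425·0.4494)]
  = 11.5 / 2.3207 = 4.955 m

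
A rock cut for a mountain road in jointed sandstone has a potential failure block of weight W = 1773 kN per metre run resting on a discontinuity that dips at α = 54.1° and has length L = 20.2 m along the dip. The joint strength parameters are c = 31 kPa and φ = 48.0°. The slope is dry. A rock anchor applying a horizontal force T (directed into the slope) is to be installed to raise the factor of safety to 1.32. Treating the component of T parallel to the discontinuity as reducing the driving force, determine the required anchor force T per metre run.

T = 69 kN/m

Resolving forces along and normal to the sliding plane, with the horizontal anchor force T adding T·sinα to the effective normal force and T·cosα acting up the plane against the driving force:
FS = [cL + (W cosα + T sinα) tanφ] / [W sinα − T cosα]
Without the anchor: N' = 1039.6 kN/m, driving T_d = 1436.2 kN/m, resisting R = 31·20.2 + 1039.6·tan48.0° = 1780.8 kN/m, FS = 1.24.
Setting FS = 1.32 and solving for T:
1.32·(1436.2 − T cos54.1°) = 1780.8 + T sin54.1°·tan48.0°
T·(sin54.1°·tan48.0° + 1.32·cos54.1°) = 1.32·1436.2 − 1780.8
T·(0.8100·1.1106 + 1.32·0.5864) = 1895.8 − 1780.8 = 115.0
T·1.6737 = 115.0
T = 68.7 kN/m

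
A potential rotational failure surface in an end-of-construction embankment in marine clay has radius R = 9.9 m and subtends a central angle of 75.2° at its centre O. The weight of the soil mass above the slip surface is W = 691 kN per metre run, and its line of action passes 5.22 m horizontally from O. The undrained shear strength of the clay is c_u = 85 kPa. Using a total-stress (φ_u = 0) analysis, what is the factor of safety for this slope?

FS = 3.03

Taking moments about the centre O, the resisting moment is provided by the undrained shear strength acting along the arc:
Arc length L_a = R·θ = 9.9·(75.2°·π/180) = 9.9·1.3125 = 12.99 m
M_R = c_u·L_a·R = 85·12.99·9.9 = 10934.1 kN·m/m
M_D = W·d = 691·5.22 = 3607.0 kN·m/m
FS = M_R / M_D = 10934.1 / 3607.0 = 3.031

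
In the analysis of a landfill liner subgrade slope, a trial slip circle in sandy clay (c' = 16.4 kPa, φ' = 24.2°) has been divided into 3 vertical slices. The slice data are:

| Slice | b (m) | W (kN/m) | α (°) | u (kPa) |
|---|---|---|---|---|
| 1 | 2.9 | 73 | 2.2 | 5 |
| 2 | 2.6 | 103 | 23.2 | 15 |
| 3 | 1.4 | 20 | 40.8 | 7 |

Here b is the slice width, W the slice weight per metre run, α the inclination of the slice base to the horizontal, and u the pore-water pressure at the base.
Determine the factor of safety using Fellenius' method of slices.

FS = 3.10

Ordinary method of slices: FS = Σ[c'·Δl_i + (W_i cosα_i − u_i·Δl_i)·tanφ'] / Σ W_i sinα_i, with Δl_i = b_i / cosα_i.
Slice 1: Δl = 2.9/cos2.2° = 2.902 m; N'_1 = 73·cos2.2° − 5·2.902 = 58.4; c'Δl = 47.60; W sinα = 2.8
Slice 2: Δl = 2.6/cos23.2° = 2.829 m; N'_2 = 103·cos23.2° − 15·2.829 = 52.2; c'Δl = 46.39; W sinα = 40.6
Slice 3: Δl = 1.4/cos40.8° = 1.849 m; N'_3 = 20·cos40.8° − 7·1.849 = 2.2; c'Δl = 30.33; W sinα = 13.1
Σc'Δl = 124.3 kN/m; ΣN' = 112.9 kN/m; ΣW sinα = 56.4 kN/m
Resisting = 124.3 + 112.9·tan24.2° = 124.3 + 50.7 = 175.0 kN/m
FS = 175.0 / 56.4 = 3.101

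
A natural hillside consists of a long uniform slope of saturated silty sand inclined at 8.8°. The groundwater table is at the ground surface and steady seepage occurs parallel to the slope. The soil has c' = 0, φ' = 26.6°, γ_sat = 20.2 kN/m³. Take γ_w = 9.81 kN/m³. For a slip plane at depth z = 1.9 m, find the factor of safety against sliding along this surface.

With seepage parallel to the slope and the water table at the surface, the effective normal stress on the slip plane uses the buoyant unit weight γ' = γ_sat − γ_w while the driving shear stress uses γ_sat:
FS = [c' + γ' z cos²β tanφ'] / [γ_sat z sinβ cosβ]
(For c' = 0 this reduces to FS = (γ'/γ_sat)·tanφ'/tanβ.)
γ' = 20.2 − 9.81 = 10.39 kN/m³
Numerator = 0.0 + 10.39·1.9·cos²8.8°·tan26.6° = 0.0 + 10.39·1.9·0.9766·0.5008 = 9.654 kPa
Denominator = 20.2·1.9·sin8.8°·cos8.8° = 20.2·1.9·0.1530·0.9882 = 5.802 kPa
FS = 9.654 / 5.802 = 1.664

FS = 1.66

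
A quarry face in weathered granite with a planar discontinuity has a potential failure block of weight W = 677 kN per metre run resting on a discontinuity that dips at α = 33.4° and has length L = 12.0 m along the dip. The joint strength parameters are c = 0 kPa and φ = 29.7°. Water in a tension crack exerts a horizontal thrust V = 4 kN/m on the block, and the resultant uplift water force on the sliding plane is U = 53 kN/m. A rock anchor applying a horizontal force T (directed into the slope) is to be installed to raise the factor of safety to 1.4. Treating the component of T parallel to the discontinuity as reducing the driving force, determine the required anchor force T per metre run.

Resolving forces along and normal to the sliding plane, with the horizontal anchor force T adding T·sinα to the effective normal force and T·cosα acting up the plane against the driving force:
FS = [cL + (W cosα − U − V sinα + T sinα) tanφ] / [W sinα + V cosα − T cosα]
Without the anchor: N' = 510.0 kN/m, driving T_d = 376.0 kN/m, resisting R = 0·12.0 + 510.0·tan29.7° = 290.9 kN/m, FS = 0.77.
Setting FS = 1.4 and solving for T:
1.4·(376.0 − T cos33.4°) = 290.9 + T sin33.4°·tan29.7°
T·(sin33.4°·tan29.7° + 1.4·cos33.4°) = 1.4·376.0 − 290.9
T·(0.5505·0.5704 + 1.4·0.8348) = 526.4 − 290.9 = 235.5
T·1.4828 = 235.5
T = 158.8 kN/m

T = 159 kN/m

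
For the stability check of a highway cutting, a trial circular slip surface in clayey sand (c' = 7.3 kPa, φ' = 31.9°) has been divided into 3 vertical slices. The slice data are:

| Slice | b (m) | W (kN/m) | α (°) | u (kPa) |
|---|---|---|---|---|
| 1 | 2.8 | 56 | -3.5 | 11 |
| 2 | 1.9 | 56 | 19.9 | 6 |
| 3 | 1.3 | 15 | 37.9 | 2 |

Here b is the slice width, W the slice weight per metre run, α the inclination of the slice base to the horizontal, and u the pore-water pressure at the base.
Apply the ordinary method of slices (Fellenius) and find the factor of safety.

FS = 3.76

Ordinary method of slices: FS = Σ[c'·Δl_i + (W_i cosα_i − u_i·Δl_i)·tanφ'] / Σ W_i sinα_i, with Δl_i = b_i / cosα_i.
Slice 1: Δl = 2.8/cos(-3.5°) = 2.805 m; N'_1 = 56·cos(-3.5°) − 11·2.805 = 25.0; c'Δl = 20.48; W sinα = -3.4
Slice 2: Δl = 1.9/cos19.9° = 2.021 m; N'_2 = 56·cos19.9° − 6·2.021 = 40.5; c'Δl = 14.75; W sinα = 19.1
Slice 3: Δl = 1.3/cos37.9° = 1.647 m; N'_3 = 15·cos37.9° − 2·1.647 = 8.5; c'Δl = 12.03; W sinα = 9.2
Σc'Δl = 47.3 kN/m; ΣN' = 74.1 kN/m; ΣW sinα = 24.9 kN/m
Resisting = 47.3 + 74.1·tan31.9° = 47.3 + 46.1 = 93.4 kN/m
FS = 93.4 / 24.9 = 3.757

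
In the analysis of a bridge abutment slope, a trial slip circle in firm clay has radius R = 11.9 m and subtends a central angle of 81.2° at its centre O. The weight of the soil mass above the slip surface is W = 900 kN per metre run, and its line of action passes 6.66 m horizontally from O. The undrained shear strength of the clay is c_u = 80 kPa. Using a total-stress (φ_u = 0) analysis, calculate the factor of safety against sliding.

FS = 2.68

Taking moments about the centre O, the resisting moment is provided by the undrained shear strength acting along the arc:
Arc length L_a = R·θ = 11.9·(81.2°·π/180) = 11.9·1.4172 = 16.86 m
M_R = c_u·L_a·R = 80·16.86·11.9 = 16055.3 kN·m/m
M_D = W·d = 900·6.66 = 5994.0 kN·m/m
FS = M_R / M_D = 16055.3 / 5994.0 = 2.679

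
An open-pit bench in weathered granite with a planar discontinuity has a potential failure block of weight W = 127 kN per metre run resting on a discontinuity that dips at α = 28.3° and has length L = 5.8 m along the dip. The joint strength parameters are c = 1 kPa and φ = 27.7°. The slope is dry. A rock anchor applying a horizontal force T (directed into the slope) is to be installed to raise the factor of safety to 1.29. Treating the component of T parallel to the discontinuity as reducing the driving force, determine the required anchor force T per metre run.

T = 10 kN/m

Resolving forces along and normal to the sliding plane, with the horizontal anchor force T adding T·sinα to the effective normal force and T·cosα acting up the plane against the driving force:
FS = [cL + (W cosα + T sinα) tanφ] / [W sinα − T cosα]
Without the anchor: N' = 111.8 kN/m, driving T_d = 60.2 kN/m, resisting R = 1·5.8 + 111.8·tan27.7° = 64.5 kN/m, FS = 1.07.
Setting FS = 1.29 and solving for T:
1.29·(60.2 − T cos28.3°) = 64.5 + T sin28.3°·tan27.7°
T·(sin28.3°·tan27.7° + 1.29·cos28.3°) = 1.29·60.2 − 64.5
T·(0.4741·0.5250 + 1.29·0.8805) = 77.7 − 64.5 = 13.2
T·1.3847 = 13.2
T = 9.5 kN/m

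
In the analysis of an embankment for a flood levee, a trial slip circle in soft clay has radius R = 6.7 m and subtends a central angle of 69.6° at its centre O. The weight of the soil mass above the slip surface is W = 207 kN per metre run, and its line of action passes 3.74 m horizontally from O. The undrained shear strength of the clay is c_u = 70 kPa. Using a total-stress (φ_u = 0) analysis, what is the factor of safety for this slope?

FS = 4.93

Taking moments about the centre O, the resisting moment is provided by the undrained shear strength acting along the arc:
Arc length L_a = R·θ = 6.7·(69.6°·π/180) = 6.7·1.2147 = 8.14 m
M_R = c_u·L_a·R = 70·8.14·6.7 = 3817.1 kN·m/m
M_D = W·d = 207·3.74 = 774.2 kN·m/m
FS = M_R / M_D = 3817.1 / 774.2 = 4.931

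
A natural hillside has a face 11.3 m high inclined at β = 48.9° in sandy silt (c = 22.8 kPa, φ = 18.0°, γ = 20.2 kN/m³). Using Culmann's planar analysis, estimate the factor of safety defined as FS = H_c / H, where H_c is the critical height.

H_c = (4c/γ) · sinβ cosφ / [1 − cos(β − φ)]
    = (4·22.8/20.2) · sin48.9°·cos18.0° / [1 − cos30.9°]
    = 4.515 · 0.7167 / 0.1419 = 22.80 m
FS = H_c / H = 22.80 / 11.3 = 2.017

FS = 2.02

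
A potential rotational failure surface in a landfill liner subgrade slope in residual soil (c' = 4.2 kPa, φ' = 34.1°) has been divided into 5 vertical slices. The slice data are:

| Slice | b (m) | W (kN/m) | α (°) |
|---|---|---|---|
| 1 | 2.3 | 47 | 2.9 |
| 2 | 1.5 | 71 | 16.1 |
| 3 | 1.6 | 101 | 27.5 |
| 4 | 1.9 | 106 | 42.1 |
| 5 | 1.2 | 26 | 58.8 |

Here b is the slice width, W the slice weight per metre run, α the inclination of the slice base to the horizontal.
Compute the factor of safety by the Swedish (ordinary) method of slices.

Ordinary method of slices: FS = Σ[c'·Δl_i + (W_i cosα_i)·tanφ'] / Σ W_i sinα_i, with Δl_i = b_i / cosα_i.
Slice 1: Δl = 2.3/cos2.9° = 2.303 m; N'_1 = 47·cos2.9° = 46.9; c'Δl = 9.67; W sinα = 2.4
Slice 2: Δl = 1.5/cos16.1° = 1.561 m; N'_2 = 71·cos16.1° = 68.2; c'Δl = 6.56; W sinα = 19.7
Slice 3: Δl = 1.6/cos27.5° = 1.804 m; N'_3 = 101·cos27.5° = 89.6; c'Δl = 7.58; W sinα = 46.6
Slice 4: Δl = 1.9/cos42.1° = 2.561 m; N'_4 = 106·cos42.1° = 78.6; c'Δl = 10.76; W sinα = 71.1
Slice 5: Δl = 1.2/cos58.8° = 2.316 m; N'_5 = 26·cos58.8° = 13.5; c'Δl = 9.73; W sinα = 22.2
Σc'Δl = 44.3 kN/m; ΣN' = 296.9 kN/m; ΣW sinα = 162.0 kN/m
Resisting = 44.3 + 296.9·tan34.1° = 44.3 + 201.0 = 245.3 kN/m
FS = 245.3 / 162.0 = 1.514

FS = 1.51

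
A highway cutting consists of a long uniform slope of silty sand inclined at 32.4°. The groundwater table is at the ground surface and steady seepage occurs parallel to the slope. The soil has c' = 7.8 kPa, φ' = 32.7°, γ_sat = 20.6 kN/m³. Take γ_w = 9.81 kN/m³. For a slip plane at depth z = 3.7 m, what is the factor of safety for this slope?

With seepage parallel to the slope and the water table at the surface, the effective normal stress on the slip plane uses the buoyant unit weight γ' = γ_sat − γ_w while the driving shear stress uses γ_sat:
FS = [c' + γ' z cos²β tanφ'] / [γ_sat z sinβ cosβ]
γ' = 20.6 − 9.81 = 10.79 kN/m³
Numerator = 7.8 + 10.79·3.7·cos²32.4°·tan32.7° = 7.8 + 10.79·3.7·0.7129·0.6420 = 26.071 kPa
Denominator = 20.6·3.7·sin32.4°·cos32.4° = 20.6·3.7·0.5358·0.8443 = 34.483 kPa
FS = 26.071 / 34.483 = 0.756

FS = 0.76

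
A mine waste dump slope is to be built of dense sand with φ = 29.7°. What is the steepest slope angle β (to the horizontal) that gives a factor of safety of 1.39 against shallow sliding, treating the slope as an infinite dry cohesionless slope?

For an infinite dry cohesionless slope FS = tanφ/tanβ, so tanβ = tanφ / FS.
tanβ = tan29.7° / 1.39 = 0.5704 / 1.39 = 0.4104
β = arctan(0.4104) = 22.31°

β = 22.3°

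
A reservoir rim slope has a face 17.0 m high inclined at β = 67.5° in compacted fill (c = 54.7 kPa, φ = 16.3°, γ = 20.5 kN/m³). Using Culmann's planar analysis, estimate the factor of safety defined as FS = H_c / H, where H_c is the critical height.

FS = 1.49

H_c = (4c/γ) · sinβ cosφ / [1 − cos(β − φ)]
    = (4·54.7/20.5) · sin67.5°·cos16.3° / [1 − cos51.2°]
    = 10.673 · 0.8867 / 0.3734 = 25.35 m
FS = H_c / H = 25.35 / 17.0 = 1.491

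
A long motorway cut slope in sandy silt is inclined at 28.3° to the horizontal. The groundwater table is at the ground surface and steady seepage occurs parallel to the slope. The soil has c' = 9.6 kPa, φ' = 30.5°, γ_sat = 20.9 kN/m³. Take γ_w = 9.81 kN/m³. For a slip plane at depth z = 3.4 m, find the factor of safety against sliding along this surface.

FS = 0.90

With seepage parallel to the slope and the water table at the surface, the effective normal stress on the slip plane uses the buoyant unit weight γ' = γ_sat − γ_w while the driving shear stress uses γ_sat:
FS = [c' + γ' z cos²β tanφ'] / [γ_sat z sinβ cosβ]
γ' = 20.9 − 9.81 = 11.09 kN/m³
Numerator = 9.6 + 11.09·3.4·cos²28.3°·tan30.5° = 9.6 + 11.09·3.4·0.7752·0.5890 = 26.819 kPa
Denominator = 20.9·3.4·sin28.3°·cos28.3° = 20.9·3.4·0.4741·0.8805 = 29.662 kPa
FS = 26.819 / 29.662 = 0.904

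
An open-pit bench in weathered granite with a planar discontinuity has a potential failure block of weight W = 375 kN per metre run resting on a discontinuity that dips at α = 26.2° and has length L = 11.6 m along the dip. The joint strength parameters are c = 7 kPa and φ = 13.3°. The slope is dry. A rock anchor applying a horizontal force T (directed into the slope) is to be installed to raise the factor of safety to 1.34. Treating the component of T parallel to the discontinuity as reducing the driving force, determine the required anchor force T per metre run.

T = 47 kN/m

Resolving forces along and normal to the sliding plane, with the horizontal anchor force T adding T·sinα to the effective normal force and T·cosα acting up the plane against the driving force:
FS = [cL + (W cosα + T sinα) tanφ] / [W sinα − T cosα]
Without the anchor: N' = 336.5 kN/m, driving T_d = 165.6 kN/m, resisting R = 7·11.6 + 336.5·tan13.3° = 160.7 kN/m, FS = 0.97.
Setting FS = 1.34 and solving for T:
1.34·(165.6 − T cos26.2°) = 160.7 + T sin26.2°·tan13.3°
T·(sin26.2°·tan13.3° + 1.34·cos26.2°) = 1.34·165.6 − 160.7
T·(0.4415·0.2364 + 1.34·0.8973) = 221.9 − 160.7 = 61.1
T·1.3067 = 61.1
T = 46.8 kN/m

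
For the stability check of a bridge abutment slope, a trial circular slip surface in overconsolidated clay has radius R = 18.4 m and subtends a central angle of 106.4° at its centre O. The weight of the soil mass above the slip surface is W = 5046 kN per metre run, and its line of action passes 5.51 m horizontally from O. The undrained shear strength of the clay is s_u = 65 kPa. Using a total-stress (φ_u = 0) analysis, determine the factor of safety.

FS = 1.47

Taking moments about the centre O, the resisting moment is provided by the undrained shear strength acting along the arc:
Arc length L_a = R·θ = 18.4·(106.4°·π/180) = 18.4·1.8570 = 34.17 m
M_R = s_u·L_a·R = 65·34.17·18.4 = 40866.6 kN·m/m
M_D = W·d = 5046·5.51 = 27803.5 kN·m/m
FS = M_R / M_D = 40866.6 / 27803.5 = 1.470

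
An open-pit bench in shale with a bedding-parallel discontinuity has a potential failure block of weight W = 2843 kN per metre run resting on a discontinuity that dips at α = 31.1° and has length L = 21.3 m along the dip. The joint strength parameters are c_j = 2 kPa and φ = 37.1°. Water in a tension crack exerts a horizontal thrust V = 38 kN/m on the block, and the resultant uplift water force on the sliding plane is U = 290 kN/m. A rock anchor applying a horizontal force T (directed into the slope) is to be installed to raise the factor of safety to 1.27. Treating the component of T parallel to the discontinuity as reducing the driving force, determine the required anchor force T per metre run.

Resolving forces along and normal to the sliding plane, with the horizontal anchor force T adding T·sinα to the effective normal force and T·cosα acting up the plane against the driving force:
FS = [c_jL + (W cosα − U − V sinα + T sinα) tanφ] / [W sinα + V cosα − T cosα]
Without the anchor: N' = 2124.7 kN/m, driving T_d = 1501.0 kN/m, resisting R = 2·21.3 + 2124.7·tan37.1° = 1649.5 kN/m, FS = 1.10.
Setting FS = 1.27 and solving for T:
1.27·(1501.0 − T cos31.1°) = 1649.5 + T sin31.1°·tan37.1°
T·(sin31.1°·tan37.1° + 1.27·cos31.1°) = 1.27·1501.0 − 1649.5
T·(0.5165·0.7563 + 1.27·0.8563) = 1906.3 − 1649.5 = 256.8
T·1.4781 = 256.8
T = 173.7 kN/m

T = 174 kN/m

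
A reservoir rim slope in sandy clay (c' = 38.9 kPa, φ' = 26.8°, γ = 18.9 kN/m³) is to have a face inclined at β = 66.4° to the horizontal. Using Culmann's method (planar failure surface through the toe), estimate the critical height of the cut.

H_c = 29.34 m

Culmann's analysis gives the critical failure plane at α_cr = (β + φ')/2 = (66.4 + 26.8)/2 = 46.6°, and the critical height
H_c = (4c'/γ) · sinβ cosφ' / [1 − cos(β − φ')]
    = (4·38.9/18.9) · sin66.4°·cos26.8° / [1 − cos(39.6°)]
    = 8.233 · 0.9164·0.8926 / [1 − 0.7705]
    = 8.233 · 0.8179 / 0.2295
    = 29.34 m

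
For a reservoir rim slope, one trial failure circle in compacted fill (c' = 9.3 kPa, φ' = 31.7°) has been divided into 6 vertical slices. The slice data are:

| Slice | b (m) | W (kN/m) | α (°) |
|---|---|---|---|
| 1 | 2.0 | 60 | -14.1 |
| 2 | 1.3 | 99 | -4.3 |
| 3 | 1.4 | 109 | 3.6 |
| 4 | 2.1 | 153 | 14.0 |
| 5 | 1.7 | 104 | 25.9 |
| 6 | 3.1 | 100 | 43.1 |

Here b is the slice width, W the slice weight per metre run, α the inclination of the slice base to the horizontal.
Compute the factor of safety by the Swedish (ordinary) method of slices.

Ordinary method of slices: FS = Σ[c'·Δl_i + (W_i cosα_i)·tanφ'] / Σ W_i sinα_i, with Δl_i = b_i / cosα_i.
Slice 1: Δl = 2.0/cos(-14.1°) = 2.062 m; N'_1 = 60·cos(-14.1°) = 58.2; c'Δl = 19.18; W sinα = -14.6
Slice 2: Δl = 1.3/cos(-4.3°) = 1.304 m; N'_2 = 99·cos(-4.3°) = 98.7; c'Δl = 12.12; W sinα = -7.4
Slice 3: Δl = 1.4/cos3.6° = 1.403 m; N'_3 = 109·cos3.6° = 108.8; c'Δl = 13.05; W sinα = 6.8
Slice 4: Δl = 2.1/cos14.0° = 2.164 m; N'_4 = 153·cos14.0° = 148.5; c'Δl = 20.13; W sinα = 37.0
Slice 5: Δl = 1.7/cos25.9° = 1.890 m; N'_5 = 104·cos25.9° = 93.6; c'Δl = 17.58; W sinα = 45.4
Slice 6: Δl = 3.1/cos43.1° = 4.246 m; N'_6 = 100·cos43.1° = 73.0; c'Δl = 39.48; W sinα = 68.3
Σc'Δl = 121.5 kN/m; ΣN' = 580.7 kN/m; ΣW sinα = 135.6 kN/m
Resisting = 121.5 + 580.7·tan31.7° = 121.5 + 358.7 = 480.2 kN/m
FS = 480.2 / 135.6 = 3.542

FS = 3.54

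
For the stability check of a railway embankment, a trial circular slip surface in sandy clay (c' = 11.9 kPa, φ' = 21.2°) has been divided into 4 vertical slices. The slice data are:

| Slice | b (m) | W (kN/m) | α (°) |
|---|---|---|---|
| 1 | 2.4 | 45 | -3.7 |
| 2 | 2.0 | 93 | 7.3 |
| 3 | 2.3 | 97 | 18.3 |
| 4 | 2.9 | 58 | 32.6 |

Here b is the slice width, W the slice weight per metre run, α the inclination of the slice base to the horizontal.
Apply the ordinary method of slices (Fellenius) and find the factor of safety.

Ordinary method of slices: FS = Σ[c'·Δl_i + (W_i cosα_i)·tanφ'] / Σ W_i sinα_i, with Δl_i = b_i / cosα_i.
Slice 1: Δl = 2.4/cos(-3.7°) = 2.405 m; N'_1 = 45·cos(-3.7°) = 44.9; c'Δl = 28.62; W sinα = -2.9
Slice 2: Δl = 2.0/cos7.3° = 2.016 m; N'_2 = 93·cos7.3° = 92.2; c'Δl = 23.99; W sinα = 11.8
Slice 3: Δl = 2.3/cos18.3° = 2.423 m; N'_3 = 97·cos18.3° = 92.1; c'Δl = 28.83; W sinα = 30.5
Slice 4: Δl = 2.9/cos32.6° = 3.442 m; N'_4 = 58·cos32.6° = 48.9; c'Δl = 40.96; W sinα = 31.2
Σc'Δl = 122.4 kN/m; ΣN' = 278.1 kN/m; ΣW sinα = 70.6 kN/m
Resisting = 122.4 + 278.1·tan21.2° = 122.4 + 107.9 = 230.3 kN/m
FS = 230.3 / 70.6 = 3.261

FS = 3.26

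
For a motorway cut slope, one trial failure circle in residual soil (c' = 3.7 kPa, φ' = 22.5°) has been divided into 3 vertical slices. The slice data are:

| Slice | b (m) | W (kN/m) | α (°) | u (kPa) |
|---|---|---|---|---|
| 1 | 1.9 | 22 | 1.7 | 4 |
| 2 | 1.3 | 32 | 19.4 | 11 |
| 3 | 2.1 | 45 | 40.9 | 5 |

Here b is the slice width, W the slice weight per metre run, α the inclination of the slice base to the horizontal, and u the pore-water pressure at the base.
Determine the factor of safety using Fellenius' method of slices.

Ordinary method of slices: FS = Σ[c'·Δl_i + (W_i cosα_i − u_i·Δl_i)·tanφ'] / Σ W_i sinα_i, with Δl_i = b_i / cosα_i.
Slice 1: Δl = 1.9/cos1.7° = 1.901 m; N'_1 = 22·cos1.7° − 4·1.901 = 14.4; c'Δl = 7.03; W sinα = 0.7
Slice 2: Δl = 1.3/cos19.4° = 1.378 m; N'_2 = 32·cos19.4° − 11·1.378 = 15.0; c'Δl = 5.10; W sinα = 10.6
Slice 3: Δl = 2.1/cos40.9° = 2.778 m; N'_3 = 45·cos40.9° − 5·2.778 = 20.1; c'Δl = 10.28; W sinα = 29.5
Σc'Δl = 22.4 kN/m; ΣN' = 49.5 kN/m; ΣW sinα = 40.7 kN/m
Resisting = 22.4 + 49.5·tan22.5° = 22.4 + 20.5 = 42.9 kN/m
FS = 42.9 / 40.7 = 1.054

FS = 1.05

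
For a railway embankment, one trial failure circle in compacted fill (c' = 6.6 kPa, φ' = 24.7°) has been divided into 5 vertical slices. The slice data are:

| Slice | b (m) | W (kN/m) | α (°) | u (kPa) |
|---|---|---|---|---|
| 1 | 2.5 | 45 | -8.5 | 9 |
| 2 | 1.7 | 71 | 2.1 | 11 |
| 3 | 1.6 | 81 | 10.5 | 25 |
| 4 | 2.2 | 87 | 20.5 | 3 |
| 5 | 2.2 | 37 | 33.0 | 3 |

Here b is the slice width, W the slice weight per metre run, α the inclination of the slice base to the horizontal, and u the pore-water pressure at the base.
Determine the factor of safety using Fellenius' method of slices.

Ordinary method of slices: FS = Σ[c'·Δl_i + (W_i cosα_i − u_i·Δl_i)·tanφ'] / Σ W_i sinα_i, with Δl_i = b_i / cosα_i.
Slice 1: Δl = 2.5/cos(-8.5°) = 2.528 m; N'_1 = 45·cos(-8.5°) − 9·2.528 = 21.8; c'Δl = 16.68; W sinα = -6.7
Slice 2: Δl = 1.7/cos2.1° = 1.701 m; N'_2 = 71·cos2.1° − 11·1.701 = 52.2; c'Δl = 11.23; W sinα = 2.6
Slice 3: Δl = 1.6/cos10.5° = 1.627 m; N'_3 = 81·cos10.5° − 25·1.627 = 39.0; c'Δl = 10.74; W sinα = 14.8
Slice 4: Δl = 2.2/cos20.5° = 2.349 m; N'_4 = 87·cos20.5° − 3·2.349 = 74.4; c'Δl = 15.50; W sinα = 30.5
Slice 5: Δl = 2.2/cos33.0° = 2.623 m; N'_5 = 37·cos33.0° − 3·2.623 = 23.2; c'Δl = 17.31; W sinα = 20.2
Σc'Δl = 71.5 kN/m; ΣN' = 210.6 kN/m; ΣW sinα = 61.3 kN/m
Resisting = 71.5 + 210.6·tan24.7° = 71.5 + 96.8 = 168.3 kN/m
FS = 168.3 / 61.3 = 2.744

FS = 2.74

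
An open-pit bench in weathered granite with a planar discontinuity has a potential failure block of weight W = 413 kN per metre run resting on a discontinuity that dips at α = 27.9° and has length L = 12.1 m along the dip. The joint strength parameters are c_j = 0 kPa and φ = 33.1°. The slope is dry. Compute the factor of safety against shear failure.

FS = 1.23

Resolving the block weight along and normal to the plane and applying the Mohr–Coulomb strength on the joint:
N' = W cosα = 413·cos27.9° = 365.0 kN/m
Driving force T = W sinα = 413·sin27.9° = 193.3 kN/m
Resisting force R = c_j·L + N'·tanφ = 0·12.1 + 365.0·tan33.1° = 0.0 + 237.9 = 237.9 kN/m
FS = R / T = 237.9 / 193.3 = 1.231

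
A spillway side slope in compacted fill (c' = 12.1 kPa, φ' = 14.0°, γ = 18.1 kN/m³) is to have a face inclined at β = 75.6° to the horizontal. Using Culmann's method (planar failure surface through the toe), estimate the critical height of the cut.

Culmann's analysis gives the critical failure plane at α_cr = (β + φ')/2 = (75.6 + 14.0)/2 = 44.8°, and the critical height
H_c = (4c'/γ) · sinβ cosφ' / [1 − cos(β − φ')]
    = (4·12.1/18.1) · sin75.6°·cos14.0° / [1 − cos(61.6°)]
    = 2.674 · 0.9686·0.9703 / [1 − 0.4756]
    = 2.674 · 0.9398 / 0.5244
    = 4.79 m

H_c = 4.79 m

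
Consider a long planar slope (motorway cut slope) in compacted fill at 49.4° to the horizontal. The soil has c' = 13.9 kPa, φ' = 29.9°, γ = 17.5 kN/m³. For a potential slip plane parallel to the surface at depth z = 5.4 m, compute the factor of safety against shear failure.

For an infinite slope with a slip plane parallel to the surface (no pore pressure): FS = [c' + γz cos²β tanφ'] / [γz sinβ cosβ].
γz = 17.5·5.4 = 94.50 kN/m²
Numerator = 13.9 + 94.50·cos²49.4°·tan29.9° = 13.9 + 94.50·0.4235·0.5750 = 36.913 kPa
Denominator = 94.50·sin49.4°·cos49.4° = 94.50·0.7593·0.6508 = 46.694 kPa
FS = 36.913 / 46.694 = 0.791

FS = 0.79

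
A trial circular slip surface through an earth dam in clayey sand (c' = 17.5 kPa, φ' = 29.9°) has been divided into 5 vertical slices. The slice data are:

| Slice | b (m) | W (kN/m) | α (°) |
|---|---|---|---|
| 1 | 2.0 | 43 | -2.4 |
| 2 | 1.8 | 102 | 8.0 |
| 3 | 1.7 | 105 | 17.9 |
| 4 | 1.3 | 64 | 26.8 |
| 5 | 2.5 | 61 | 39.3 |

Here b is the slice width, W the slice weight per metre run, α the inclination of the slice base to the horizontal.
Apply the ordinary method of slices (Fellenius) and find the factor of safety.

Ordinary method of slices: FS = Σ[c'·Δl_i + (W_i cosα_i)·tanφ'] / Σ W_i sinα_i, with Δl_i = b_i / cosα_i.
Slice 1: Δl = 2.0/cos(-2.4°) = 2.002 m; N'_1 = 43·cos(-2.4°) = 43.0; c'Δl = 35.03; W sinα = -1.8
Slice 2: Δl = 1.8/cos8.0° = 1.818 m; N'_2 = 102·cos8.0° = 101.0; c'Δl = 31.81; W sinα = 14.2
Slice 3: Δl = 1.7/cos17.9° = 1.786 m; N'_3 = 105·cos17.9° = 99.9; c'Δl = 31.26; W sinα = 32.3
Slice 4: Δl = 1.3/cos26.8° = 1.456 m; N'_4 = 64·cos26.8° = 57.1; c'Δl = 25.49; W sinα = 28.9
Slice 5: Δl = 2.5/cos39.3° = 3.231 m; N'_5 = 61·cos39.3° = 47.2; c'Δl = 56.54; W sinα = 38.6
Σc'Δl = 180.1 kN/m; ΣN' = 348.2 kN/m; ΣW sinα = 112.2 kN/m
Resisting = 180.1 + 348.2·tan29.9° = 180.1 + 200.2 = 380.4 kN/m
FS = 380.4 / 112.2 = 3.391

FS = 3.39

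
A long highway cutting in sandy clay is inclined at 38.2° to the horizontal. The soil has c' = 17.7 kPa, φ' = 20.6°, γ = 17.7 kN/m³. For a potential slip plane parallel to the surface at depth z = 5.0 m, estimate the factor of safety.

FS = 0.89

For an infinite slope with a slip plane parallel to the surface (no pore pressure): FS = [c' + γz cos²β tanφ'] / [γz sinβ cosβ].
γz = 17.7·5.0 = 88.50 kN/m²
Numerator = 17.7 + 88.50·cos²38.2°·tan20.6° = 17.7 + 88.50·0.6176·0.3759 = 38.243 kPa
Denominator = 88.50·sin38.2°·cos38.2° = 88.50·0.6184·0.7859 = 43.009 kPa
FS = 38.243 / 43.009 = 0.889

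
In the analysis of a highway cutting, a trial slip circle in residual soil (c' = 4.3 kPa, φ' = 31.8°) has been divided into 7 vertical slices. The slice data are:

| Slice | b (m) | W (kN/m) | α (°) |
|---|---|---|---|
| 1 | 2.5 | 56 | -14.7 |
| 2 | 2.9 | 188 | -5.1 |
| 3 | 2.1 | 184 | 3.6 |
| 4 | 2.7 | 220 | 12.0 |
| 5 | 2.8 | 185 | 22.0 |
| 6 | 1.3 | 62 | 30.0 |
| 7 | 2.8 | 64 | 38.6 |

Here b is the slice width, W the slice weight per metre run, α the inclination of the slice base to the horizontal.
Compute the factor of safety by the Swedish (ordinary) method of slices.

FS = 3.88

Ordinary method of slices: FS = Σ[c'·Δl_i + (W_i cosα_i)·tanφ'] / Σ W_i sinα_i, with Δl_i = b_i / cosα_i.
Slice 1: Δl = 2.5/cos(-14.7°) = 2.585 m; N'_1 = 56·cos(-14.7°) = 54.2; c'Δl = 11.11; W sinα = -14.2
Slice 2: Δl = 2.9/cos(-5.1°) = 2.912 m; N'_2 = 188·cos(-5.1°) = 187.3; c'Δl = 12.52; W sinα = -16.7
Slice 3: Δl = 2.1/cos3.6° = 2.104 m; N'_3 = 184·cos3.6° = 183.6; c'Δl = 9.05; W sinα = 11.6
Slice 4: Δl = 2.7/cos12.0° = 2.760 m; N'_4 = 220·cos12.0° = 215.2; c'Δl = 11.87; W sinα = 45.7
Slice 5: Δl = 2.8/cos22.0° = 3.020 m; N'_5 = 185·cos22.0° = 171.5; c'Δl = 12.99; W sinα = 69.3
Slice 6: Δl = 1.3/cos30.0° = 1.501 m; N'_6 = 62·cos30.0° = 53.7; c'Δl = 6.45; W sinα = 31.0
Slice 7: Δl = 2.8/cos38.6° = 3.583 m; N'_7 = 64·cos38.6° = 50.0; c'Δl = 15.41; W sinα = 39.9
Σc'Δl = 79.4 kN/m; ΣN' = 915.5 kN/m; ΣW sinα = 166.6 kN/m
Resisting = 79.4 + 915.5·tan31.8° = 79.4 + 567.6 = 647.0 kN/m
FS = 647.0 / 166.6 = 3.884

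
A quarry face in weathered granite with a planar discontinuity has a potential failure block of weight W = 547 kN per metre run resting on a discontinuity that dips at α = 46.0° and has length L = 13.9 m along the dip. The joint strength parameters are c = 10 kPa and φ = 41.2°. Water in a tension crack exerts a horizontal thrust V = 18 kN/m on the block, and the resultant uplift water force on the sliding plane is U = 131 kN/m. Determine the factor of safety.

Resolving the block weight along and normal to the plane and applying the Mohr–Coulomb strength on the joint:
N' = W cosα − U − V sinα = 547·cos46.0° − 131 − 18·sin46.0° = 236.0 kN/m
Driving force T = W sinα + V cosα = 547·sin46.0° + 18·cos46.0° = 406.0 kN/m
Resisting force R = c·L + N'·tanφ = 10·13.9 + 236.0·tan41.2° = 139.0 + 206.6 = 345.6 kN/m
FS = R / T = 345.6 / 406.0 = 0.851

FS = 0.85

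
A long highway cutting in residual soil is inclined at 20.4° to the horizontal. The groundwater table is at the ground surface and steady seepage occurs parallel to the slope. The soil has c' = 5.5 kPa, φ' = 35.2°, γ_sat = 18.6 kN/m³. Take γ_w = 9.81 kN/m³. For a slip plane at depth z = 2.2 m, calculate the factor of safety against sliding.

FS = 1.31

With seepage parallel to the slope and the water table at the surface, the effective normal stress on the slip plane uses the buoyant unit weight γ' = γ_sat − γ_w while the driving shear stress uses γ_sat:
FS = [c' + γ' z cos²β tanφ'] / [γ_sat z sinβ cosβ]
γ' = 18.6 − 9.81 = 8.79 kN/m³
Numerator = 5.5 + 8.79·2.2·cos²20.4°·tan35.2° = 5.5 + 8.79·2.2·0.8785·0.7054 = 17.484 kPa
Denominator = 18.6·2.2·sin20.4°·cos20.4° = 18.6·2.2·0.3486·0.9373 = 13.369 kPa
FS = 17.484 / 13.369 = 1.308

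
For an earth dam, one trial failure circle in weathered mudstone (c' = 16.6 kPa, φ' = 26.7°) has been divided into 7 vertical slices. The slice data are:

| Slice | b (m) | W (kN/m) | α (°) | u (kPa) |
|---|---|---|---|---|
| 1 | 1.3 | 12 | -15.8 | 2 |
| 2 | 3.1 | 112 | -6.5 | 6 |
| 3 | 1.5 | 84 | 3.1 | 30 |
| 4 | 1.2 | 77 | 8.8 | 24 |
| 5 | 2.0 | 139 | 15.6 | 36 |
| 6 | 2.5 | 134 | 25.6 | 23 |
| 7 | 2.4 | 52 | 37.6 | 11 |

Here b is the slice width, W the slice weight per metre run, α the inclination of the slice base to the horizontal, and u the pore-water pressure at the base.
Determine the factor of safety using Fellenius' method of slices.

Ordinary method of slices: FS = Σ[c'·Δl_i + (W_i cosα_i − u_i·Δl_i)·tanφ'] / Σ W_i sinα_i, with Δl_i = b_i / cosα_i.
Slice 1: Δl = 1.3/cos(-15.8°) = 1.351 m; N'_1 = 12·cos(-15.8°) − 2·1.351 = 8.8; c'Δl = 22.43; W sinα = -3.3
Slice 2: Δl = 3.1/cos(-6.5°) = 3.120 m; N'_2 = 112·cos(-6.5°) − 6·3.120 = 92.6; c'Δl = 51.79; W sinα = -12.7
Slice 3: Δl = 1.5/cos3.1° = 1.502 m; N'_3 = 84·cos3.1° − 30·1.502 = 38.8; c'Δl = 24.94; W sinα = 4.5
Slice 4: Δl = 1.2/cos8.8° = 1.214 m; N'_4 = 77·cos8.8° − 24·1.214 = 47.0; c'Δl = 20.16; W sinα = 11.8
Slice 5: Δl = 2.0/cos15.6° = 2.076 m; N'_5 = 139·cos15.6° − 36·2.076 = 59.1; c'Δl = 34.47; W sinα = 37.4
Slice 6: Δl = 2.5/cos25.6° = 2.772 m; N'_6 = 134·cos25.6° − 23·2.772 = 57.1; c'Δl = 46.02; W sinα = 57.9
Slice 7: Δl = 2.4/cos37.6° = 3.029 m; N'_7 = 52·cos37.6° − 11·3.029 = 7.9; c'Δl = 50.28; W sinα = 31.7
Σc'Δl = 250.1 kN/m; ΣN' = 311.3 kN/m; ΣW sinα = 127.4 kN/m
Resisting = 250.1 + 311.3·tan26.7° = 250.1 + 156.5 = 406.6 kN/m
FS = 406.6 / 127.4 = 3.192

FS = 3.19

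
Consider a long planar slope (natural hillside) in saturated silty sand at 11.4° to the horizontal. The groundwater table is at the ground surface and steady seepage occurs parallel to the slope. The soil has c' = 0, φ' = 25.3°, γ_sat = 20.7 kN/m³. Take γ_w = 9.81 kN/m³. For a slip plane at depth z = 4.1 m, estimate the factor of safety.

With seepage parallel to the slope and the water table at the surface, the effective normal stress on the slip plane uses the buoyant unit weight γ' = γ_sat − γ_w while the driving shear stress uses γ_sat:
FS = [c' + γ' z cos²β tanφ'] / [γ_sat z sinβ cosβ]
(For c' = 0 this reduces to FS = (γ'/γ_sat)·tanφ'/tanβ.)
γ' = 20.7 − 9.81 = 10.89 kN/m³
Numerator = 0.0 + 10.89·4.1·cos²11.4°·tan25.3° = 0.0 + 10.89·4.1·0.9609·0.4727 = 20.281 kPa
Denominator = 20.7·4.1·sin11.4°·cos11.4° = 20.7·4.1·0.1977·0.9803 = 16.444 kPa
FS = 20.281 / 16.444 = 1.233

FS = 1.23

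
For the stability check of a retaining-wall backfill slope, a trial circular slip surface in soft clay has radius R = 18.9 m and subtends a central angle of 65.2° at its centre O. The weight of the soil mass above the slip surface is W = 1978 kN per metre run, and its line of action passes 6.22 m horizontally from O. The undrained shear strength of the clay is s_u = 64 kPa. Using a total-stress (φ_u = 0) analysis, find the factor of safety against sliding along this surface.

FS = 2.11

Taking moments about the centre O, the resisting moment is provided by the undrained shear strength acting along the arc:
Arc length L_a = R·θ = 18.9·(65.2°·π/180) = 18.9·1.1380 = 21.51 m
M_R = s_u·L_a·R = 64·21.51·18.9 = 26015.3 kN·m/m
M_D = W·d = 1978·6.22 = 12303.2 kN·m/m
FS = M_R / M_D = 26015.3 / 12303.2 = 2.115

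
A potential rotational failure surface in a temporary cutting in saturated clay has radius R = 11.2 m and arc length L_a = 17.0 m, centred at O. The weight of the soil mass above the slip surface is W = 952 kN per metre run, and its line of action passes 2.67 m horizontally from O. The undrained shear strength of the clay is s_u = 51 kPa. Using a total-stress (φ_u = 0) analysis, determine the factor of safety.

Taking moments about the centre O, the resisting moment is provided by the undrained shear strength acting along the arc:
M_R = s_u·L_a·R = 51·17.00·11.2 = 9710.4 kN·m/m
M_D = W·d = 952·2.67 = 2541.8 kN·m/m
FS = M_R / M_D = 9710.4 / 2541.8 = 3.820

FS = 3.82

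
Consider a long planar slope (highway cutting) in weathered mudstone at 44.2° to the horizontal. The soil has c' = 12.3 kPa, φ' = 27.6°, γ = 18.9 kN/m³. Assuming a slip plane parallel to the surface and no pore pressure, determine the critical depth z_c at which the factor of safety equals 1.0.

z_c = 2.82 m

Setting FS = 1.00 in FS = [c' + γz cos²β tanφ'] / [γz sinβ cosβ] and solving for z:
z = c' / [γ cosβ (FS·sinβ − cosβ·tanφ')]
  = 12.3 / [18.9·cos44.2°·(1.00·sin44.2° − cos44.2°·tan27.6°)]
  = 12.3 / [18.9·0.7169·(1.00·0.6972 − 0.7169·0.5228)]
  = 12.3 / 4.3680 = 2.816 m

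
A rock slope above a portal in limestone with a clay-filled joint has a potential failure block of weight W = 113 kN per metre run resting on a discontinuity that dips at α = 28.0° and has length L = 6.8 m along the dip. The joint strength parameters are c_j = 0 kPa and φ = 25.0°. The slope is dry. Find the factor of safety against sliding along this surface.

FS = 0.88

Resolving the block weight along and normal to the plane and applying the Mohr–Coulomb strength on the joint:
N' = W cosα = 113·cos28.0° = 99.8 kN/m
Driving force T = W sinα = 113·sin28.0° = 53.1 kN/m
Resisting force R = c_j·L + N'·tanφ = 0·6.8 + 99.8·tan25.0° = 0.0 + 46.5 = 46.5 kN/m
FS = R / T = 46.5 / 53.1 = 0.877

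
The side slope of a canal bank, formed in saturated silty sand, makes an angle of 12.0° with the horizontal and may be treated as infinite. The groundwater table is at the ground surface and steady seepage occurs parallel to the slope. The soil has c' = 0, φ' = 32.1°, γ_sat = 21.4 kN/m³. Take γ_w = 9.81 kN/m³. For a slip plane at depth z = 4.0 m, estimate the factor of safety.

FS = 1.60

With seepage parallel to the slope and the water table at the surface, the effective normal stress on the slip plane uses the buoyant unit weight γ' = γ_sat − γ_w while the driving shear stress uses γ_sat:
FS = [c' + γ' z cos²β tanφ'] / [γ_sat z sinβ cosβ]
(For c' = 0 this reduces to FS = (γ'/γ_sat)·tanφ'/tanβ.)
γ' = 21.4 − 9.81 = 11.59 kN/m³
Numerator = 0.0 + 11.59·4.0·cos²12.0°·tan32.1° = 0.0 + 11.59·4.0·0.9568·0.6273 = 27.824 kPa
Denominator = 21.4·4.0·sin12.0°·cos12.0° = 21.4·4.0·0.2079·0.9781 = 17.408 kPa
FS = 27.824 / 17.408 = 1.598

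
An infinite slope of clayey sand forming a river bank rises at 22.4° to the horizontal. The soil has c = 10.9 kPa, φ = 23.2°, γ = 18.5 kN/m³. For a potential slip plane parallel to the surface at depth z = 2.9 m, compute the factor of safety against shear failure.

FS = 1.62

For an infinite slope with a slip plane parallel to the surface (no pore pressure): FS = [c + γz cos²β tanφ] / [γz sinβ cosβ].
γz = 18.5·2.9 = 53.65 kN/m²
Numerator = 10.9 + 53.65·cos²22.4°·tan23.2° = 10.9 + 53.65·0.8548·0.4286 = 30.555 kPa
Denominator = 53.65·sin22.4°·cos22.4° = 53.65·0.3811·0.9245 = 18.902 kPa
FS = 30.555 / 18.902 = 1.617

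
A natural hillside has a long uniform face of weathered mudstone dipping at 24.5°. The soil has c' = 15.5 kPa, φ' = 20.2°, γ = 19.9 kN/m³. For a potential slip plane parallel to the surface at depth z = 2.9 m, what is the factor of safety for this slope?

FS = 1.52

For an infinite slope with a slip plane parallel to the surface (no pore pressure): FS = [c' + γz cos²β tanφ'] / [γz sinβ cosβ].
γz = 19.9·2.9 = 57.71 kN/m²
Numerator = 15.5 + 57.71·cos²24.5°·tan20.2° = 15.5 + 57.71·0.8280·0.3679 = 33.082 kPa
Denominator = 57.71·sin24.5°·cos24.5° = 57.71·0.4147·0.9100 = 21.777 kPa
FS = 33.082 / 21.777 = 1.519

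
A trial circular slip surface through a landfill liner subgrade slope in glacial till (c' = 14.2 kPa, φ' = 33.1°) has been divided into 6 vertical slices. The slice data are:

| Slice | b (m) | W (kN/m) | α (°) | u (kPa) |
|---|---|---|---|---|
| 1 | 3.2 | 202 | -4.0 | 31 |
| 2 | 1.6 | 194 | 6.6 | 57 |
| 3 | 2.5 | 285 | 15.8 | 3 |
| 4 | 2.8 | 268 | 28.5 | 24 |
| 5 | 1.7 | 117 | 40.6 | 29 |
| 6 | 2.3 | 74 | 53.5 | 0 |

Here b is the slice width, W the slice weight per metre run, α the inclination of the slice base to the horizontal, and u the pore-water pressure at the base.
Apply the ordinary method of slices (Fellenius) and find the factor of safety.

Ordinary method of slices: FS = Σ[c'·Δl_i + (W_i cosα_i − u_i·Δl_i)·tanφ'] / Σ W_i sinα_i, with Δl_i = b_i / cosα_i.
Slice 1: Δl = 3.2/cos(-4.0°) = 3.208 m; N'_1 = 202·cos(-4.0°) − 31·3.208 = 102.1; c'Δl = 45.55; W sinα = -14.1
Slice 2: Δl = 1.6/cos6.6° = 1.611 m; N'_2 = 194·cos6.6° − 57·1.611 = 100.9; c'Δl = 22.87; W sinα = 22.3
Slice 3: Δl = 2.5/cos15.8° = 2.598 m; N'_3 = 285·cos15.8° − 3·2.598 = 266.4; c'Δl = 36.89; W sinα = 77.6
Slice 4: Δl = 2.8/cos28.5° = 3.186 m; N'_4 = 268·cos28.5° − 24·3.186 = 159.1; c'Δl = 45.24; W sinα = 127.9
Slice 5: Δl = 1.7/cos40.6° = 2.239 m; N'_5 = 117·cos40.6° − 29·2.239 = 23.9; c'Δl = 31.79; W sinα = 76.1
Slice 6: Δl = 2.3/cos53.5° = 3.867 m; N'_6 = 74·cos53.5° − 0·3.867 = 44.0; c'Δl = 54.91; W sinα = 59.5
Σc'Δl = 237.3 kN/m; ΣN' = 696.4 kN/m; ΣW sinα = 349.3 kN/m
Resisting = 237.3 + 696.4·tan33.1° = 237.3 + 454.0 = 691.2 kN/m
FS = 691.2 / 349.3 = 1.979

FS = 1.98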